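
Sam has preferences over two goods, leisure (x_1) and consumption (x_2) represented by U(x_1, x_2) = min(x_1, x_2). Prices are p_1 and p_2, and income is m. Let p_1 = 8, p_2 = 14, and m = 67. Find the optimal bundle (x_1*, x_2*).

With perfect complements, no substitution: consume in ratio x_1:x_2 = 1:1.
Budget: p_1·x_1 + p_2·x_1 = m, so (p_1 + p_2)·x_1 = m.
Demand: x_1*(p_1,p_2,m) = m/(p_1 + p_2), x_2* = m/(p_1 + p_2).
Here 8 + 14 = 22, giving x_1* = 3.0455 and x_2* = 3.0455.

x_1* = 3.0455, x_2* = 3.0455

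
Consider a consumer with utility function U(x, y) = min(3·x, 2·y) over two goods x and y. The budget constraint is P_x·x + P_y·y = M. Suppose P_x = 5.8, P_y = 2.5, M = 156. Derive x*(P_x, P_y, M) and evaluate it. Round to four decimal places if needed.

x* = 16.3351

With perfect complements, no substitution: consume in ratio x:y = 2:3.
Budget: P_x·x + P_y·(3/2)·x = M, so (2·P_x + 3·P_y)·x = 2·M.
Demand: x*(P_x,P_y,M) = 2·M/(2·P_x + 3·P_y), y* = 3·M/(2·P_x + 3·P_y).
Here 2·5.8 + 3·2.5 = 19.1, giving x* = 16.3351.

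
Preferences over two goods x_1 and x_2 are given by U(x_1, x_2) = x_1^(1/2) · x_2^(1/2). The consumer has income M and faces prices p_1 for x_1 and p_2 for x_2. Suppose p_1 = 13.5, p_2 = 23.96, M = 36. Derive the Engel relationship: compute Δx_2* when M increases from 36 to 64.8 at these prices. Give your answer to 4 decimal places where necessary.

MU_x_1/MU_x_2 = (0.5·x_2)/(0.5·x_1); tangency sets this equal to p_1/p_2.
Rearranging, p_2·x_2 = p_1·x_1. Substituting into the budget gives p_1·x_1·(1 + 1) = M.
Demand: x_1*(p_1,p_2,M) = 0.5·M/p_1 and x_2* = 0.5·M/p_2.
At p_1=13.5, p_2=23.96, M=36: x_2* = 0.5·36/23.96 = 0.7513.
At M' = 64.8: x_2* = 1.3523. Change: 1.3523 − 0.7513 = 0.601.

Δx_2* = 0.601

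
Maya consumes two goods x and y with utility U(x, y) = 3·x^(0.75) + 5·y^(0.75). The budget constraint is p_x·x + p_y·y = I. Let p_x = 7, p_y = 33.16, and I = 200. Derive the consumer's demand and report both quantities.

x* = 26.6379, y* = 0.4082

From the CES first-order condition, (3/5)·(y/x)^(0.25) = p_x/p_y.
Solve for the ratio: y/x = [(5/3)·p_x/p_y]^(4).
With the ratio pinned down, the budget gives x* = I/(p_x + p_y·(y/x)) and y* = (y/x)·x*.
Numerically y/x = 0.015322, so x* = 200/(7 + 33.16·0.015322) = 26.6379 and y* = 0.015322·26.6379 = 0.4082.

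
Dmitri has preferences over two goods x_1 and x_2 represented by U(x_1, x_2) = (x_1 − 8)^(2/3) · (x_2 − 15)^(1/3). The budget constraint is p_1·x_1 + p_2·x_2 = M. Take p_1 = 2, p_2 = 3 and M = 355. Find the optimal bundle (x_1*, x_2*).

Let x_1' = x_1−8, x_2' = x_2−15. MRS = 2·x_2'/x_1' = p_1/p_2.
After buying the subsistence bundle (8, 15), a share 2/3 of the remaining income goes to x_1: x_1* = 8 + 2/3·(M − 8p_1 − 15p_2)/p_1.
Discretionary income = 355 − 8·2 − 15·3 = 294; x_1* = 8 + 2/3·294/2 = 106; x_2* = 15 + 1/3·294/3 = 47.6667.

x_1* = 106, x_2* = 47.6667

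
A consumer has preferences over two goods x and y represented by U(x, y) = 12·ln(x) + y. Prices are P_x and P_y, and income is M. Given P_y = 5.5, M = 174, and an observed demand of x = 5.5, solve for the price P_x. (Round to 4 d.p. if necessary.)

MU_x = 12/x, MU_y = 1. Tangency: 12/x = P_x/P_y.
So x*(P_x,P_y) = 12·P_y/P_x, independent of income; and y* = (M − 12·P_y)/P_y.
Set x* = 5.5 in the demand function and solve for P_x: P_x = 12.

P_x = 12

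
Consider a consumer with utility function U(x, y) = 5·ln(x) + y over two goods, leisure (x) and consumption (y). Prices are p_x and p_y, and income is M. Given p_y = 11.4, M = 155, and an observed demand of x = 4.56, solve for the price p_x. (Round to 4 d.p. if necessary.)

Set MRS = p_x/p_y: (5/x)/1 = p_x/p_y.
So x*(p_x,p_y) = 5·p_y/p_x, independent of income; and y* = (M − 5·p_y)/p_y.
Set x* = 4.56 in the demand function and solve for p_x: p_x = 12.5.

p_x = 12.5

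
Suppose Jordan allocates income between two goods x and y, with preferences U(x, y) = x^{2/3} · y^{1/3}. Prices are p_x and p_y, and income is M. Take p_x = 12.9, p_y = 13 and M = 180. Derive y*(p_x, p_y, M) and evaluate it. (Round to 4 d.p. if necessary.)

y* = 4.6154

At p_x=12.9, p_y=13, M=180: y* = 1/3·180/13 = 4.6154.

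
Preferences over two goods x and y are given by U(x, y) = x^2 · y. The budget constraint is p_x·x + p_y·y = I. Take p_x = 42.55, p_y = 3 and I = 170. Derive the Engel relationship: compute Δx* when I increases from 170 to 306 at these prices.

Δx* = 2.1308

The MRS is 2·y/x. Set MRS = p_x/p_y.
Rearranging, p_y·y = (1/2)·p_x·x. Substituting into the budget gives p_x·x·(1 + (1/2)) = I.
Demand: x*(p_x,p_y,I) = 2/3·I/p_x and y* = 1/3·I/p_y.
At p_x=42.55, p_y=3, I=170: x* = 2/3·170/42.55 = 2.6635.
At I' = 306: x* = 4.7944. Change: 4.7944 − 2.6635 = 2.1308.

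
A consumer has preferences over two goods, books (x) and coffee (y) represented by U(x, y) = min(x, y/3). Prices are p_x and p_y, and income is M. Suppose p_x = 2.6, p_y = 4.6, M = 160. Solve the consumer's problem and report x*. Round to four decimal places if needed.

x* = 9.7561

With perfect complements, no substitution: consume in ratio x:y = 1:3.
Budget: p_x·x + p_y·3·x = M, so (p_x + 3·p_y)·x = M.
Demand: x*(p_x,p_y,M) = M/(p_x + 3·p_y), y* = 3·M/(p_x + 3·p_y).
Here 2.6 + 3·4.6 = 16.4, giving x* = 9.7561.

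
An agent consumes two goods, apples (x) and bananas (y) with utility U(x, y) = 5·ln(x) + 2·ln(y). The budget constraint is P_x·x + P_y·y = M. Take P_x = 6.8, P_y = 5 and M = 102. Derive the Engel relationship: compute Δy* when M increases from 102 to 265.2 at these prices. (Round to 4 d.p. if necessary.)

MU_x/MU_y = (5·y)/(2·x); tangency sets this equal to P_x/P_y.
So 5·P_y·y = 2·P_x·x; combined with the budget, a share 5/7 of income goes to x.
Demand: x*(P_x,P_y,M) = 5/7·M/P_x and y* = 2/7·M/P_y.
At P_x=6.8, P_y=5, M=102: y* = 2/7·102/5 = 5.8286.
At M' = 265.2: y* = 15.1543. Change: 15.1543 − 5.8286 = 9.3257.

Δy* = 9.3257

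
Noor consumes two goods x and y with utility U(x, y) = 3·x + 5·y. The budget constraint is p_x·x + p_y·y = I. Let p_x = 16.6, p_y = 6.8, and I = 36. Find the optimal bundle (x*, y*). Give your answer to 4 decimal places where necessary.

Perfect substitutes: compare marginal utility per dollar. 3/p_x vs 5/p_y → 0.1807 vs 0.7353.
y gives more utility per dollar, so spend all income on y: y* = I/p_y, x* = 0.
Numerically: x* = 0, y* = 5.2941.

x* = 0, y* = 5.2941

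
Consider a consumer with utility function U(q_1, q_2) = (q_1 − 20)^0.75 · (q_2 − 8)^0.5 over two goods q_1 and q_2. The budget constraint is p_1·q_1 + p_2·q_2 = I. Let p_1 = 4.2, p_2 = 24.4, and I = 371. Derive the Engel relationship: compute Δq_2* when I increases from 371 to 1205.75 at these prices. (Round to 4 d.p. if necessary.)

MRS = (3/2)·(q_2−8)/(q_1−20). Tangency with p_1/p_2 gives q_2−8 = (2/3)·(p_1/p_2)·(q_1−20).
Substituting into the budget: q_1* = 20 + 0.6·(I − 20·p_1 − 8·p_2)/p_1, and q_2* = 8 + 0.4·(…)/p_2.
Discretionary income = 371 − 20·4.2 − 8·24.4 = 91.8; q_2* = 8 + 0.4·91.8/24.4 = 9.5049.
At I' = 1205.75: q_2* = 23.1893. Change: 23.1893 − 9.5049 = 13.6844.

Δq_2* = 13.6844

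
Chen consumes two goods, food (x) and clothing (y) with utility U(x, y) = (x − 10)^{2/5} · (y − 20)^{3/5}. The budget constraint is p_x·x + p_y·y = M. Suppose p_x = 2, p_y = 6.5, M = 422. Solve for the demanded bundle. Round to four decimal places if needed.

x* = 64.4, y* = 45.1077

MRS = (2/3)·(y−20)/(x−10). Tangency with p_x/p_y gives y−20 = (3/2)·(p_x/p_y)·(x−10).
After buying the subsistence bundle (10, 20), a share 0.4 of the remaining income goes to x: x* = 10 + 0.4·(M − 10p_x − 20p_y)/p_x.
Discretionary income = 422 − 10·2 − 20·6.5 = 272; x* = 10 + 0.4·272/2 = 64.4; y* = 20 + 0.6·272/6.5 = 45.1077.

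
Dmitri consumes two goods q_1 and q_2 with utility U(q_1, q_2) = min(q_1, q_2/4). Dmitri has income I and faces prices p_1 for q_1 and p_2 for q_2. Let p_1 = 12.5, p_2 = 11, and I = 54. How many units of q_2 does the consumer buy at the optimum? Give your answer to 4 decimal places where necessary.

q_2* = 3.823

With perfect complements, no substitution: consume in ratio q_1:q_2 = 1:4.
Budget: p_1·q_1 + p_2·4·q_1 = I, so (p_1 + 4·p_2)·q_1 = I.
Demand: q_1*(p_1,p_2,I) = I/(p_1 + 4·p_2), q_2* = 4·I/(p_1 + 4·p_2).
Here 12.5 + 4·11 = 56.5, giving q_2* = 3.823.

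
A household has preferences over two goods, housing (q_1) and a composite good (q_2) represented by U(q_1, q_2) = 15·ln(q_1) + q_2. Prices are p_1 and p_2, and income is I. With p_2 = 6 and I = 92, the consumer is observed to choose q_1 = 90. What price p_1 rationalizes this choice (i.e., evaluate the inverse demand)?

p_1 = 1

Set MRS = p_1/p_2: (15/q_1)/1 = p_1/p_2.
So q_1*(p_1,p_2) = 15·p_2/p_1, independent of income; and q_2* = (I − 15·p_2)/p_2.
Set q_1* = 90 in the demand function and solve for p_1: p_1 = 1.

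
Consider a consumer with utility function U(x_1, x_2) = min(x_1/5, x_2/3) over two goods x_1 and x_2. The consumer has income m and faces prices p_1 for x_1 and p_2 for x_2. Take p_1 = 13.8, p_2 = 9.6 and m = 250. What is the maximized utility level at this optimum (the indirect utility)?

Demand: x_1*(p_1,p_2,m) = 5·m/(5·p_1 + 3·p_2), x_2* = 3·m/(5·p_1 + 3·p_2).
Here 5·13.8 + 3·9.6 = 97.8, giving x_1* = 12.7812 and x_2* = 7.6687.
Utility at the optimum: U(12.7812, 7.6687) = 2.5562.

V = 2.5562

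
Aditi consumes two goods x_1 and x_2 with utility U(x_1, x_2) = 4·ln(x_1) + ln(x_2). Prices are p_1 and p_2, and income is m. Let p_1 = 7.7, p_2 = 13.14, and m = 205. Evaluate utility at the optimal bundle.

MU_x_1/MU_x_2 = (4·x_2)/(x_1); tangency sets this equal to p_1/p_2.
Rearranging, p_2·x_2 = (1/4)·p_1·x_1. Substituting into the budget gives p_1·x_1·(1 + (1/4)) = m.
Demand: x_1*(p_1,p_2,m) = 0.8·m/p_1 and x_2* = 0.2·m/p_2.
At p_1=7.7, p_2=13.14, m=205: x_1* = 0.8·205/7.7 = 21.2987, x_2* = 3.1202.
Utility at the optimum: U(21.2987, 3.1202) = 13.3725.

V = 13.3725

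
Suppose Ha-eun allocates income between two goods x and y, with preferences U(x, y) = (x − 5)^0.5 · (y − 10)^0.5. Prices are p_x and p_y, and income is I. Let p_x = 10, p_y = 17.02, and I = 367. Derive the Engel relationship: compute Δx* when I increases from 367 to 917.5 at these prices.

MRS = (y−10)/(x−5). Tangency with p_x/p_y gives y−10 = (p_x/p_y)·(x−5).
Substituting into the budget: x* = 5 + 0.5·(I − 5·p_x − 10·p_y)/p_x, and y* = 10 + 0.5·(…)/p_y.
Discretionary income = 367 − 5·10 − 10·17.02 = 146.8; x* = 5 + 0.5·146.8/10 = 12.34.
At I' = 917.5: x* = 39.865. Change: 39.865 − 12.34 = 27.525.

Δx* = 27.525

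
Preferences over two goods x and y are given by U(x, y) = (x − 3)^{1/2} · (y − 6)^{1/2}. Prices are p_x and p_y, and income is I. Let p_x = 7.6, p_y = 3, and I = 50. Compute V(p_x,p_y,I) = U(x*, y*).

V = 0.9634

Let x' = x−3, y' = y−6. MRS = y'/x' = p_x/p_y.
After buying the subsistence bundle (3, 6), a share 0.5 of the remaining income goes to x: x* = 3 + 0.5·(I − 3p_x − 6p_y)/p_x.
Discretionary income = 50 − 3·7.6 − 6·3 = 9.2; x* = 3 + 0.5·9.2/7.6 = 3.6053; y* = 6 + 0.5·9.2/3 = 7.5333.
Utility at the optimum: U(3.6053, 7.5333) = 0.9634.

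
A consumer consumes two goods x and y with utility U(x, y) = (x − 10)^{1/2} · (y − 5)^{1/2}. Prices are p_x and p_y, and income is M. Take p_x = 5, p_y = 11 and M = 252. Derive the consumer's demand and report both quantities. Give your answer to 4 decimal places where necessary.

Substituting into the budget: x* = 10 + 0.5·(M − 10·p_x − 5·p_y)/p_x, and y* = 5 + 0.5·(…)/p_y.
Discretionary income = 252 − 10·5 − 5·11 = 147; x* = 10 + 0.5·147/5 = 24.7; y* = 5 + 0.5·147/11 = 11.6818.

x* = 24.7, y* = 11.6818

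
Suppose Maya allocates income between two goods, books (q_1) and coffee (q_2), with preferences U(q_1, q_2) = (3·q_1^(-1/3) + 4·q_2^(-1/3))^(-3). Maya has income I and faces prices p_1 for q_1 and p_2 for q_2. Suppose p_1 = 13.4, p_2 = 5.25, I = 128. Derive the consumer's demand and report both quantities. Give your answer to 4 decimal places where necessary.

q_1* = 4.8203, q_2* = 12.0777

From the CES first-order condition, (3/4)·(q_2/q_1)^(4/3) = p_1/p_2.
Hence q_2/q_1 = ((4/3)·p_1/p_2)^(1/(4/3)), i.e. raised to the 0.75 power.
Substitute q_2 = (q_2/q_1)·q_1 into the budget: q_1* = I/(p_1 + p_2·(q_2/q_1)).
Numerically q_2/q_1 = 2.505608, so q_1* = 128/(13.4 + 5.25·2.505608) = 4.8203 and q_2* = 2.505608·4.8203 = 12.0777.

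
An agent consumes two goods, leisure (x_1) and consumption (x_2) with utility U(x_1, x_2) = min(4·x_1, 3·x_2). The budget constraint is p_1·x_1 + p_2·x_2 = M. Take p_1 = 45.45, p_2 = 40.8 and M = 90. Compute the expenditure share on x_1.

With perfect complements, no substitution: consume in ratio x_1:x_2 = 3:4.
Budget: p_1·x_1 + p_2·(4/3)·x_1 = M, so (3·p_1 + 4·p_2)·x_1 = 3·M.
Demand: x_1*(p_1,p_2,M) = 3·M/(3·p_1 + 4·p_2), x_2* = 4·M/(3·p_1 + 4·p_2).
Here 3·45.45 + 4·40.8 = 299.55, giving x_1* = 0.9014 and x_2* = 1.2018.
Expenditure on x_1: 45.45·0.9014 = 40.9664; share = 0.4552.

share on x_1 = 0.4552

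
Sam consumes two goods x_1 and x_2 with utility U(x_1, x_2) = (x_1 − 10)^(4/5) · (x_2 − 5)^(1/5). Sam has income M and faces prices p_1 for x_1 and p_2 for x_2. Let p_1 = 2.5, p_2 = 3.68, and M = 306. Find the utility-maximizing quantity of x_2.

MRS = 4·(x_2−5)/(x_1−10). Tangency with p_1/p_2 gives x_2−5 = (1/4)·(p_1/p_2)·(x_1−10).
Substituting into the budget: x_1* = 10 + 0.8·(M − 10·p_1 − 5·p_2)/p_1, and x_2* = 5 + 0.2·(…)/p_2.
Discretionary income = 306 − 10·2.5 − 5·3.68 = 262.6; x_2* = 5 + 0.2·262.6/3.68 = 19.2717.

x_2* = 19.2717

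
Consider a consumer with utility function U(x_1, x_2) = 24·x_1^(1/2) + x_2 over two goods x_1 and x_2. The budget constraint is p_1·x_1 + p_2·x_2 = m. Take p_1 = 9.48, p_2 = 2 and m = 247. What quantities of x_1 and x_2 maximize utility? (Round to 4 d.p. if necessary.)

x_1* = 6.4092, x_2* = 93.1203

MU_x_1 = 12/√x_1, MU_x_2 = 1. Tangency: 12/√x_1 = p_1/p_2.
Thus x_1* = (12·p_2/p_1)² — independent of m — with the rest of income spent on x_2.
Plugging in: x_1* = (12·2/9.48)² = 6.4092, x_2* = 93.1203.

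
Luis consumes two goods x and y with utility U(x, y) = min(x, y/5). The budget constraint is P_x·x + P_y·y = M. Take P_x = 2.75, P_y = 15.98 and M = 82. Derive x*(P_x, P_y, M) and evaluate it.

x* = 0.9921

With perfect complements, no substitution: consume in ratio x:y = 1:5.
Budget: P_x·x + P_y·5·x = M, so (P_x + 5·P_y)·x = M.
Demand: x*(P_x,P_y,M) = M/(P_x + 5·P_y), y* = 5·M/(P_x + 5·P_y).
Here 2.75 + 5·15.98 = 82.65, giving x* = 0.9921.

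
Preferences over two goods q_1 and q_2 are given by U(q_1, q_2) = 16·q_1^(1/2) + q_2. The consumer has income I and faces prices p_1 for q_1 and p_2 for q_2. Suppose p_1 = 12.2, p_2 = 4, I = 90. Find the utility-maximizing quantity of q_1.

Set MRS = p_1/p_2: 8·q_1^(−1/2) = p_1/p_2.
Solve: √q_1 = 8·p_2/p_1, so q_1*(p_1,p_2) = (8·p_2/p_1)², and q_2* = (I − p_1·q_1*)/p_2.
Plugging in: q_1* = (8·4/12.2)² = 6.8799.

q_1* = 6.8799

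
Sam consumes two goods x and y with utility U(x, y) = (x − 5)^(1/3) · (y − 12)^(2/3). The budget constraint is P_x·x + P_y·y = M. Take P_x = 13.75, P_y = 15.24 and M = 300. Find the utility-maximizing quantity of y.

Let x' = x−5, y' = y−12. MRS = (1/2)·y'/x' = P_x/P_y.
Substituting into the budget: x* = 5 + 1/3·(M − 5·P_x − 12·P_y)/P_x, and y* = 12 + 2/3·(…)/P_y.
Discretionary income = 300 − 5·13.75 − 12·15.24 = 48.37; y* = 12 + 2/3·48.37/15.24 = 14.1159.

y* = 14.1159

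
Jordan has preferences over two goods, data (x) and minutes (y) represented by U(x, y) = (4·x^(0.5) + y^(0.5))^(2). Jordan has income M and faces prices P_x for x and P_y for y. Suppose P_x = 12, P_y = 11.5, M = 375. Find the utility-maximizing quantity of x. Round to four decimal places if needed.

With the ratio pinned down, the budget gives x* = M/(P_x + P_y·(y/x)) and y* = (y/x)·x*.
Numerically y/x = 0.068053, so x* = 375/(12 + 11.5·0.068053) = 29.3367.

x* = 29.3367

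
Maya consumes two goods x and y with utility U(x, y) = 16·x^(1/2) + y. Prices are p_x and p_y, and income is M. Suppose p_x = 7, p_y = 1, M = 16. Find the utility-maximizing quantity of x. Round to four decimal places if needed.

MU_x = 8/√x, MU_y = 1. Tangency: 8/√x = p_x/p_y.
Solve: √x = 8·p_y/p_x, so x*(p_x,p_y) = (8·p_y/p_x)², and y* = (M − p_x·x*)/p_y.
Plugging in: x* = (8·1/7)² = 1.3061.

x* = 1.3061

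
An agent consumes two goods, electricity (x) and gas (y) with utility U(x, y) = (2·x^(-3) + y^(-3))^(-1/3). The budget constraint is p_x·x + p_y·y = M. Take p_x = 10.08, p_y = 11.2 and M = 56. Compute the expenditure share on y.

share on y = 0.4765

MU_x ∝ 2·x^(-4), MU_y ∝ y^(-4), so MRS = 2·(y/x)^(4) = p_x/p_y.
Hence y/x = ((1/2)·p_x/p_y)^(1/(4)), i.e. raised to the 0.25 power.
With the ratio pinned down, the budget gives x* = M/(p_x + p_y·(y/x)) and y* = (y/x)·x*.
Numerically y/x = 0.819036, so x* = 56/(10.08 + 11.2·0.819036) = 2.9086 and y* = 0.819036·2.9086 = 2.3823.
Expenditure on y: 11.2·2.3823 = 26.6812; share = 0.4765.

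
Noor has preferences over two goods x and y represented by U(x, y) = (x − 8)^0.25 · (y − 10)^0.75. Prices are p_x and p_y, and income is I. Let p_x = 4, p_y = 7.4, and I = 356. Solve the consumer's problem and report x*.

This is Cobb-Douglas in (x−8, y−10): tangency gives 0.25·p_y·(y−10) = 0.75·p_x·(x−8).
After buying the subsistence bundle (8, 10), a share 0.25 of the remaining income goes to x: x* = 8 + 0.25·(I − 8p_x − 10p_y)/p_x.
Discretionary income = 356 − 8·4 − 10·7.4 = 250; x* = 8 + 0.25·250/4 = 23.625.

x* = 23.625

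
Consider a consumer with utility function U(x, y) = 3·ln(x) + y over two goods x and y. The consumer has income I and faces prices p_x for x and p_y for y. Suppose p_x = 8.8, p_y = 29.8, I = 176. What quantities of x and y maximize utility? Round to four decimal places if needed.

x* = 10.1591, y* = 2.906

MU_x = 3/x, MU_y = 1. Tangency: 3/x = p_x/p_y.
So x*(p_x,p_y) = 3·p_y/p_x, independent of income; and y* = (I − 3·p_y)/p_y.
At the given prices: x* = 3·29.8/8.8 = 10.1591, and y* = 2.906.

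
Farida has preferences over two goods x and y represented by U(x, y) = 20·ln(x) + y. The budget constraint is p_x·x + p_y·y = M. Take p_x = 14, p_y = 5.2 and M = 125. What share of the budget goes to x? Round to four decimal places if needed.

share on x = 0.832

At the given prices: x* = 20·5.2/14 = 7.4286, and y* = 4.0385.
Expenditure on x: 14·7.4286 = 104; share = 0.832.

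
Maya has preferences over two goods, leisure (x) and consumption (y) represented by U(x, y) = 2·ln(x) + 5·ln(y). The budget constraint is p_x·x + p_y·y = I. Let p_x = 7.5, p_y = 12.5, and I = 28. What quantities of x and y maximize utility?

x* = 1.0667, y* = 1.6

The MRS is (2/5)·y/x. Set MRS = p_x/p_y.
Rearranging, p_y·y = (5/2)·p_x·x. Substituting into the budget gives p_x·x·(1 + (5/2)) = I.
Demand: x*(p_x,p_y,I) = 2/7·I/p_x and y* = 5/7·I/p_y.
At p_x=7.5, p_y=12.5, I=28: x* = 2/7·28/7.5 = 1.0667, y* = 1.6.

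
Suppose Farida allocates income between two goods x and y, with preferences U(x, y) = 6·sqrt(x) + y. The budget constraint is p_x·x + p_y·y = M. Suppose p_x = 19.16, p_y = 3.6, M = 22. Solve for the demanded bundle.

Utility is quasi-linear in y; the FOC for x is 3/√x = p_x/p_y.
Solve: √x = 3·p_y/p_x, so x*(p_x,p_y) = (3·p_y/p_x)², and y* = (M − p_x·x*)/p_y.
Plugging in: x* = (3·3.6/19.16)² = 0.3177, y* = 4.4201.

x* = 0.3177, y* = 4.4201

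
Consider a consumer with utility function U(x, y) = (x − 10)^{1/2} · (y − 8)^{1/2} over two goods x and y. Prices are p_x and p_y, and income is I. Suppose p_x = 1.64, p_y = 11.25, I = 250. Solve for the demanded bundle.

x* = 53.7805, y* = 14.3822

This is Cobb-Douglas in (x−10, y−8): tangency gives 0.5·p_y·(y−8) = 0.5·p_x·(x−10).
Substituting into the budget: x* = 10 + 0.5·(I − 10·p_x − 8·p_y)/p_x, and y* = 8 + 0.5·(…)/p_y.
Discretionary income = 250 − 10·1.64 − 8·11.25 = 143.6; x* = 10 + 0.5·143.6/1.64 = 53.7805; y* = 8 + 0.5·143.6/11.25 = 14.3822.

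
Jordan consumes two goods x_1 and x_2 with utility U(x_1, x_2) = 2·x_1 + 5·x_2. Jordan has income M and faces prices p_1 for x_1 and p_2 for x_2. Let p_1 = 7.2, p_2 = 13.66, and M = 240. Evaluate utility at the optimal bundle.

Perfect substitutes: compare marginal utility per dollar. 2/p_1 vs 5/p_2 → 0.2778 vs 0.366.
x_2 gives more utility per dollar, so spend all income on x_2: x_2* = M/p_2, x_1* = 0.
Numerically: x_1* = 0, x_2* = 17.5695.
Utility at the optimum: U(0, 17.5695) = 87.8477.

V = 87.8477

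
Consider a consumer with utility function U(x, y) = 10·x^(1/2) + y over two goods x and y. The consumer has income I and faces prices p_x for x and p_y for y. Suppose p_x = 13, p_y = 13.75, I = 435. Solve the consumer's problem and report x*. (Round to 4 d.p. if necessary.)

Utility is quasi-linear in y; the FOC for x is 5/√x = p_x/p_y.
Thus x* = (5·p_y/p_x)² — independent of I — with the rest of income spent on y.
Plugging in: x* = (5·13.75/13)² = 27.9678.

x* = 27.9678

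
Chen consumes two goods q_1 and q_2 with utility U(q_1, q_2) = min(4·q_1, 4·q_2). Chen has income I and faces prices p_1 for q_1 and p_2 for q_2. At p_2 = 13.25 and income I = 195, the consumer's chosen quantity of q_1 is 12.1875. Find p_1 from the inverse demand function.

p_1 = 2.75

Leontief preferences: the optimum is at the kink where q_1/4 = q_2/4, i.e. q_2 = q_1.
Budget: p_1·q_1 + p_2·q_1 = I, so (4·p_1 + 4·p_2)·q_1 = 4·I.
Demand: q_1*(p_1,p_2,I) = 4·I/(4·p_1 + 4·p_2), q_2* = 4·I/(4·p_1 + 4·p_2).
Set q_1* = 12.1875 in the demand function and solve for p_1: p_1 = 2.75.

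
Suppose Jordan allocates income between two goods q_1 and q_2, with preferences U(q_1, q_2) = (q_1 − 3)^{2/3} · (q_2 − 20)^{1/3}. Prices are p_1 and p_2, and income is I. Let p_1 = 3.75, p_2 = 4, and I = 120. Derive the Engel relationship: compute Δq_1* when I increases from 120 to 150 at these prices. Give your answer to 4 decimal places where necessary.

Δq_1* = 5.3333

MRS = 2·(q_2−20)/(q_1−3). Tangency with p_1/p_2 gives q_2−20 = (1/2)·(p_1/p_2)·(q_1−3).
After buying the subsistence bundle (3, 20), a share 2/3 of the remaining income goes to q_1: q_1* = 3 + 2/3·(I − 3p_1 − 20p_2)/p_1.
Discretionary income = 120 − 3·3.75 − 20·4 = 28.75; q_1* = 3 + 2/3·28.75/3.75 = 8.1111.
At I' = 150: q_1* = 13.4444. Change: 13.4444 − 8.1111 = 5.3333.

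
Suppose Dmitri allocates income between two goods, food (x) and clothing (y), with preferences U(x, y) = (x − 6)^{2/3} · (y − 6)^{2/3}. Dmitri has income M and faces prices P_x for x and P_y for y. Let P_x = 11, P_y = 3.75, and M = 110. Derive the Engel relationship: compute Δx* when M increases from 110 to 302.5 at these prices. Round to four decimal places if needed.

Let x' = x−6, y' = y−6. MRS = y'/x' = P_x/P_y.
After buying the subsistence bundle (6, 6), a share 0.5 of the remaining income goes to x: x* = 6 + 0.5·(M − 6P_x − 6P_y)/P_x.
Discretionary income = 110 − 6·11 − 6·3.75 = 21.5; x* = 6 + 0.5·21.5/11 = 6.9773.
At M' = 302.5: x* = 15.7273. Change: 15.7273 − 6.9773 = 8.75.

Δx* = 8.75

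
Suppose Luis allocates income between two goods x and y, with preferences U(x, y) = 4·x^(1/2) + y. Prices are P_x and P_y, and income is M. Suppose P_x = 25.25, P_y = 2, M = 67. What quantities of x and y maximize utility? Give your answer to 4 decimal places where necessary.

x* = 0.0251, y* = 33.1832

Set MRS = P_x/P_y: 2·x^(−1/2) = P_x/P_y.
Thus x* = (2·P_y/P_x)² — independent of M — with the rest of income spent on y.
Plugging in: x* = (2·2/25.25)² = 0.0251, y* = 33.1832.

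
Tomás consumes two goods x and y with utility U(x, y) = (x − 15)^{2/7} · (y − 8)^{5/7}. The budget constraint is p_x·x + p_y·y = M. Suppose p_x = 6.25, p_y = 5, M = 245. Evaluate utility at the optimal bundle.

MRS = (2/5)·(y−8)/(x−15). Tangency with p_x/p_y gives y−8 = (5/2)·(p_x/p_y)·(x−15).
Substituting into the budget: x* = 15 + 2/7·(M − 15·p_x − 8·p_y)/p_x, and y* = 8 + 5/7·(…)/p_y.
Discretionary income = 245 − 15·6.25 − 8·5 = 111.25; x* = 15 + 2/7·111.25/6.25 = 20.0857; y* = 8 + 5/7·111.25/5 = 23.8929.
Utility at the optimum: U(20.0857, 23.8929) = 11.4767.

V = 11.4767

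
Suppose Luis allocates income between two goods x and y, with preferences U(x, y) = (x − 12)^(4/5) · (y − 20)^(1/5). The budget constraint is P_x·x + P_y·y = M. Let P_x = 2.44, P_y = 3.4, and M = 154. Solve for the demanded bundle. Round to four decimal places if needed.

x* = 30.5967, y* = 23.3365

This is Cobb-Douglas in (x−12, y−20): tangency gives 0.8·P_y·(y−20) = 0.2·P_x·(x−12).
After buying the subsistence bundle (12, 20), a share 0.8 of the remaining income goes to x: x* = 12 + 0.8·(M − 12P_x − 20P_y)/P_x.
Discretionary income = 154 − 12·2.44 − 20·3.4 = 56.72; x* = 12 + 0.8·56.72/2.44 = 30.5967; y* = 20 + 0.2·56.72/3.4 = 23.3365.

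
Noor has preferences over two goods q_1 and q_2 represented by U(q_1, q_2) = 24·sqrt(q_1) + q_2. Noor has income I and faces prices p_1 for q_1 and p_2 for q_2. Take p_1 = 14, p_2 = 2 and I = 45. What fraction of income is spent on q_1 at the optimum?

MU_q_1 = 12/√q_1, MU_q_2 = 1. Tangency: 12/√q_1 = p_1/p_2.
Solve: √q_1 = 12·p_2/p_1, so q_1*(p_1,p_2) = (12·p_2/p_1)², and q_2* = (I − p_1·q_1*)/p_2.
Plugging in: q_1* = (12·2/14)² = 2.9388, q_2* = 1.9286.
Expenditure on q_1: 14·2.9388 = 41.1429; share = 0.9143.

share on q_1 = 0.9143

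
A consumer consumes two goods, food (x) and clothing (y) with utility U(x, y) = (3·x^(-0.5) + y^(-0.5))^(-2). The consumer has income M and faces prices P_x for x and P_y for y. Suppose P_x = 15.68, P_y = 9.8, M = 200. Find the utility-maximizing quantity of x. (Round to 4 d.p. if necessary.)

x* = 9.0395

From the CES first-order condition, 3·(y/x)^(1.5) = P_x/P_y.
Solve for the ratio: y/x = [(1/3)·P_x/P_y]^(2/3).
Substitute y = (y/x)·x into the budget: x* = M/(P_x + P_y·(y/x)).
Numerically y/x = 0.657657, so x* = 200/(15.68 + 9.8·0.657657) = 9.0395.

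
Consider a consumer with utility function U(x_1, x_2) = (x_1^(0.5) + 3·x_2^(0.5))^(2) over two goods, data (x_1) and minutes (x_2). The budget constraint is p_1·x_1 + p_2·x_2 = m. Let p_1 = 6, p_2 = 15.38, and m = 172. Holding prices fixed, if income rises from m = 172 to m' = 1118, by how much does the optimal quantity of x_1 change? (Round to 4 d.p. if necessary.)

MU_x_1 ∝ x_1^(-0.5), MU_x_2 ∝ 3·x_2^(-0.5), so MRS = (1/3)·(x_2/x_1)^(0.5) = p_1/p_2.
Solve for the ratio: x_2/x_1 = [3·p_1/p_2]^(2).
With the ratio pinned down, the budget gives x_1* = m/(p_1 + p_2·(x_2/x_1)) and x_2* = (x_2/x_1)·x_1*.
Numerically x_2/x_1 = 1.369722, so x_1* = 172/(6 + 15.38·1.369722) = 6.3548.
At m' = 1118: x_1* = 41.3059. Change: 41.3059 − 6.3548 = 34.9512.

Δx_1* = 34.9512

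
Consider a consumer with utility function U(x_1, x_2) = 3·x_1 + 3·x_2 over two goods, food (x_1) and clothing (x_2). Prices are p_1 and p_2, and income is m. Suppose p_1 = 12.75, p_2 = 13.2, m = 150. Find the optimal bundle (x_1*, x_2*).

Numerically: x_1* = 11.7647, x_2* = 0.

x_1* = 11.7647, x_2* = 0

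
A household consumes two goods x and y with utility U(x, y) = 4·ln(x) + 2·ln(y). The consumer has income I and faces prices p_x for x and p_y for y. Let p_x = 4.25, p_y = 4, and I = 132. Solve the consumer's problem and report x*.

At p_x=4.25, p_y=4, I=132: x* = 2/3·132/4.25 = 20.7059.

x* = 20.7059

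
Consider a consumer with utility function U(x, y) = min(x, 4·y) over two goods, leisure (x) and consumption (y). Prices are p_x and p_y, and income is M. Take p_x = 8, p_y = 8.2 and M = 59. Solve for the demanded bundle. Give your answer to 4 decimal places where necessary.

x* = 5.8706, y* = 1.4677

Demand: x*(p_x,p_y,M) = 4·M/(4·p_x + p_y), y* = M/(4·p_x + p_y).
Here 4·8 + 8.2 = 40.2, giving x* = 5.8706 and y* = 1.4677.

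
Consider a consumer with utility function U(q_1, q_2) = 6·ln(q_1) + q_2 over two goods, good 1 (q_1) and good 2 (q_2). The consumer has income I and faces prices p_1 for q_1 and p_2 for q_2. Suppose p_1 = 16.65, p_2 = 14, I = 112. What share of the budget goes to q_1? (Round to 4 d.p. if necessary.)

share on q_1 = 0.75

So q_1*(p_1,p_2) = 6·p_2/p_1, independent of income; and q_2* = (I − 6·p_2)/p_2.
At the given prices: q_1* = 6·14/16.65 = 5.045, and q_2* = 2.
Expenditure on q_1: 16.65·5.045 = 84; share = 0.75.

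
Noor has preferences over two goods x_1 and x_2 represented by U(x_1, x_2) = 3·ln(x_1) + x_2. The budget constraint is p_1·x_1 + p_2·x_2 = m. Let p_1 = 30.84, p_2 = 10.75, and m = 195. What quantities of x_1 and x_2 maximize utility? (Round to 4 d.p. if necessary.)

x_1* = 1.0457, x_2* = 15.1395

Set MRS = p_1/p_2: (3/x_1)/1 = p_1/p_2.
So x_1*(p_1,p_2) = 3·p_2/p_1, independent of income; and x_2* = (m − 3·p_2)/p_2.
At the given prices: x_1* = 3·10.75/30.84 = 1.0457, and x_2* = 15.1395.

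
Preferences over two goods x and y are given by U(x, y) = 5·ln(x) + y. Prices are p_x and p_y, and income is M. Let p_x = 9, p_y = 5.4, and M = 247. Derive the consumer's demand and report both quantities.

MU_x = 5/x, MU_y = 1. Tangency: 5/x = p_x/p_y.
So x*(p_x,p_y) = 5·p_y/p_x, independent of income; and y* = (M − 5·p_y)/p_y.
At the given prices: x* = 5·5.4/9 = 3, and y* = 40.7407.

x* = 3, y* = 40.7407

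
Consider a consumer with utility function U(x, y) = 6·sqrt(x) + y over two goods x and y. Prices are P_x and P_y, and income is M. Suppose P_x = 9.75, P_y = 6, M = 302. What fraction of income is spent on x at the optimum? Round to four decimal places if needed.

share on x = 0.11

Solve: √x = 3·P_y/P_x, so x*(P_x,P_y) = (3·P_y/P_x)², and y* = (M − P_x·x*)/P_y.
Plugging in: x* = (3·6/9.75)² = 3.4083, y* = 44.7949.
Expenditure on x: 9.75·3.4083 = 33.2308; share = 0.11.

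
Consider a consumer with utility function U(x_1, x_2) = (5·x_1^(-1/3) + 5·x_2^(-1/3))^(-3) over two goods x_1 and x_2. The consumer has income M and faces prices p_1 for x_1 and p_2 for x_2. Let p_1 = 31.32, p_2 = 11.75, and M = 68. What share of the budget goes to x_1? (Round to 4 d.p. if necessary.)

share on x_1 = 0.561

Numerically x_2/x_1 = 2.086113, so x_1* = 68/(31.32 + 11.75·2.086113) = 1.2179 and x_2* = 2.086113·1.2179 = 2.5408.
Expenditure on x_1: 31.32·1.2179 = 38.146; share = 0.561.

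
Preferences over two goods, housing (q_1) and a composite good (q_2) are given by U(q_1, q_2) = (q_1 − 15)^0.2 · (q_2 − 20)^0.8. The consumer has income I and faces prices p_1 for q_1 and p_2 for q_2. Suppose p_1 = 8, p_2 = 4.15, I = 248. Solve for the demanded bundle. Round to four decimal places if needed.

q_1* = 16.125, q_2* = 28.6747

MRS = (1/4)·(q_2−20)/(q_1−15). Tangency with p_1/p_2 gives q_2−20 = 4·(p_1/p_2)·(q_1−15).
After buying the subsistence bundle (15, 20), a share 0.2 of the remaining income goes to q_1: q_1* = 15 + 0.2·(I − 15p_1 − 20p_2)/p_1.
Discretionary income = 248 − 15·8 − 20·4.15 = 45; q_1* = 15 + 0.2·45/8 = 16.125; q_2* = 20 + 0.8·45/4.15 = 28.6747.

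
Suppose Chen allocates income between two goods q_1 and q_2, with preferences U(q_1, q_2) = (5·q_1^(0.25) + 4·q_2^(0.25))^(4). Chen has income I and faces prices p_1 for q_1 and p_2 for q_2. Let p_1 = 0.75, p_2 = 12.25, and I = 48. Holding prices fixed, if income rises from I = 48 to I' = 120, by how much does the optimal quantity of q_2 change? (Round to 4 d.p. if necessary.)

Δq_2* = 1.3308

From the CES first-order condition, (5/4)·(q_2/q_1)^(0.75) = p_1/p_2.
Hence q_2/q_1 = ((4/5)·p_1/p_2)^(1/(0.75)), i.e. raised to the 4/3 power.
With the ratio pinned down, the budget gives q_1* = I/(p_1 + p_2·(q_2/q_1)) and q_2* = (q_2/q_1)·q_1*.
Numerically q_2/q_1 = 0.017921, so q_1* = 48/(0.75 + 12.25·0.017921) = 49.5086 and q_2* = 0.017921·49.5086 = 0.8872.
At I' = 120: q_2* = 2.2181. Change: 2.2181 − 0.8872 = 1.3308.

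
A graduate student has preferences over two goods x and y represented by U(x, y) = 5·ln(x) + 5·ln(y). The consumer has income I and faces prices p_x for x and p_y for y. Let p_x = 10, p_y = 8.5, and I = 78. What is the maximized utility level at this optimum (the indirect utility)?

V = 14.4224

MU_x/MU_y = (5·y)/(5·x); tangency sets this equal to p_x/p_y.
So 5·p_y·y = 5·p_x·x; combined with the budget, a share 0.5 of income goes to x.
Demand: x*(p_x,p_y,I) = 0.5·I/p_x and y* = 0.5·I/p_y.
At p_x=10, p_y=8.5, I=78: x* = 0.5·78/10 = 3.9, y* = 4.5882.
Utility at the optimum: U(3.9, 4.5882) = 14.4224.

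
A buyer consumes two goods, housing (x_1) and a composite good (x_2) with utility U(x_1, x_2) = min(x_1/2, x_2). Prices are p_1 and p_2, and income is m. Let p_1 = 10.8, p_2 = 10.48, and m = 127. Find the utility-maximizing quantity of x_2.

x_2* = 3.9589

With perfect complements, no substitution: consume in ratio x_1:x_2 = 2:1.
Budget: p_1·x_1 + p_2·(1/2)·x_1 = m, so (2·p_1 + p_2)·x_1 = 2·m.
Demand: x_1*(p_1,p_2,m) = 2·m/(2·p_1 + p_2), x_2* = m/(2·p_1 + p_2).
Here 2·10.8 + 10.48 = 32.08, giving x_2* = 3.9589.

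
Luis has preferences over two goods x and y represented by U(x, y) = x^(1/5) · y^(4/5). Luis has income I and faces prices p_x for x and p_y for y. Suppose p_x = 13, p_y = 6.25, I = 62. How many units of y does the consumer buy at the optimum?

Tangency: MRS = (1/4)·y/x = p_x/p_y.
So 0.2·p_y·y = 0.8·p_x·x; combined with the budget, a share 0.2 of income goes to x.
Demand: x*(p_x,p_y,I) = 0.2·I/p_x and y* = 0.8·I/p_y.
At p_x=13, p_y=6.25, I=62: y* = 0.8·62/6.25 = 7.936.

y* = 7.936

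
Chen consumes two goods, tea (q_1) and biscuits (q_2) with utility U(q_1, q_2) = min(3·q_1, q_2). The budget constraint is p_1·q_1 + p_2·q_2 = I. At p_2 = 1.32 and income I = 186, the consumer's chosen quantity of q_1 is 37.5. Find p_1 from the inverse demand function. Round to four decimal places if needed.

p_1 = 1

With perfect complements, no substitution: consume in ratio q_1:q_2 = 1:3.
Budget: p_1·q_1 + p_2·3·q_1 = I, so (p_1 + 3·p_2)·q_1 = I.
Demand: q_1*(p_1,p_2,I) = I/(p_1 + 3·p_2), q_2* = 3·I/(p_1 + 3·p_2).
Set q_1* = 37.5 in the demand function and solve for p_1: p_1 = 1.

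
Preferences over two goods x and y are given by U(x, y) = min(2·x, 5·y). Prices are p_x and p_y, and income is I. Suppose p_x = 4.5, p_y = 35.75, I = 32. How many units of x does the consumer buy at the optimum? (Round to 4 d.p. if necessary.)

x* = 1.7021

Here 5·4.5 + 2·35.75 = 94, giving x* = 1.7021.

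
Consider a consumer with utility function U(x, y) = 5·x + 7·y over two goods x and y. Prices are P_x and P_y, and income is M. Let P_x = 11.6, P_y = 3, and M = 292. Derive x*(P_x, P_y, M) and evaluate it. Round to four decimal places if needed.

x* = 0

Perfect substitutes: compare marginal utility per dollar. 5/P_x vs 7/P_y → 0.431 vs 2.3333.
y gives more utility per dollar, so spend all income on y: y* = M/P_y, x* = 0.
Numerically: x* = 0, y* = 97.3333.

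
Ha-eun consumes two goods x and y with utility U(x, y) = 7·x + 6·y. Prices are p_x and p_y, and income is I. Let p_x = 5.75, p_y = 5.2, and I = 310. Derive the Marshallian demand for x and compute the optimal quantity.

Perfect substitutes: compare marginal utility per dollar. 7/p_x vs 6/p_y → 1.2174 vs 1.1538.
x gives more utility per dollar, so spend all income on x: x* = I/p_x, y* = 0.
Numerically: x* = 53.913, y* = 0.

x* = 53.913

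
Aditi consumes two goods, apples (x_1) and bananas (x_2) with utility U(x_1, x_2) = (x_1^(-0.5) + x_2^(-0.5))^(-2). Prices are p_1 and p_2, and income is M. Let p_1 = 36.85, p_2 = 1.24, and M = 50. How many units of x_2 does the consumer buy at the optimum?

x_2* = 9.8409

MU_x_1 ∝ x_1^(-1.5), MU_x_2 ∝ x_2^(-1.5), so MRS = (x_2/x_1)^(1.5) = p_1/p_2.
Solve for the ratio: x_2/x_1 = [p_1/p_2]^(2/3).
Substitute x_2 = (x_2/x_1)·x_1 into the budget: x_1* = M/(p_1 + p_2·(x_2/x_1)).
Numerically x_2/x_1 = 9.594239, so x_1* = 50/(36.85 + 1.24·9.594239) = 1.0257 and x_2* = 9.594239·1.0257 = 9.8409.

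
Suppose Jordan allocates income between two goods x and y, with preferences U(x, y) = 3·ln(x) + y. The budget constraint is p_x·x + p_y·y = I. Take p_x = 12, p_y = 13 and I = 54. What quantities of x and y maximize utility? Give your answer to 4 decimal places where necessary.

MU_x = 3/x, MU_y = 1. Tangency: 3/x = p_x/p_y.
So x*(p_x,p_y) = 3·p_y/p_x, independent of income; and y* = (I − 3·p_y)/p_y.
At the given prices: x* = 3·13/12 = 3.25, and y* = 1.1538.

x* = 3.25, y* = 1.1538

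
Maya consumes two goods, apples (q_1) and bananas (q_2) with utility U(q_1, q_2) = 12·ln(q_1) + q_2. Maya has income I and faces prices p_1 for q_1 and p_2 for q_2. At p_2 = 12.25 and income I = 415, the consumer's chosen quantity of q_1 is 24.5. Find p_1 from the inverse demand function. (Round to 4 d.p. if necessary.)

p_1 = 6

MU_q_1 = 12/q_1, MU_q_2 = 1. Tangency: 12/q_1 = p_1/p_2.
So q_1*(p_1,p_2) = 12·p_2/p_1, independent of income; and q_2* = (I − 12·p_2)/p_2.
Set q_1* = 24.5 in the demand function and solve for p_1: p_1 = 6.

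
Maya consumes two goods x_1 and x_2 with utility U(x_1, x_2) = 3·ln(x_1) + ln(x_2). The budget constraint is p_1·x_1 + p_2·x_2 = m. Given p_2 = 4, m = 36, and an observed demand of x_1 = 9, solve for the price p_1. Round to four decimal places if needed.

MU_x_1/MU_x_2 = (3·x_2)/(x_1); tangency sets this equal to p_1/p_2.
Rearranging, p_2·x_2 = (1/3)·p_1·x_1. Substituting into the budget gives p_1·x_1·(1 + (1/3)) = m.
Demand: x_1*(p_1,p_2,m) = 0.75·m/p_1 and x_2* = 0.25·m/p_2.
Set x_1* = 9 in the demand function and solve for p_1: p_1 = 3.

p_1 = 3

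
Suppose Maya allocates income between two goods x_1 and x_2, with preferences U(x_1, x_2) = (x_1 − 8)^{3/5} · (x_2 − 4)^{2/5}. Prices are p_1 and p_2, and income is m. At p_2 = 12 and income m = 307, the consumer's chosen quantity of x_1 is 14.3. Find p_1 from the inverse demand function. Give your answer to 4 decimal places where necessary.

This is Cobb-Douglas in (x_1−8, x_2−4): tangency gives 0.6·p_2·(x_2−4) = 0.4·p_1·(x_1−8).
After buying the subsistence bundle (8, 4), a share 0.6 of the remaining income goes to x_1: x_1* = 8 + 0.6·(m − 8p_1 − 4p_2)/p_1.
Set x_1* = 14.3 in the demand function and solve for p_1: p_1 = 14.

p_1 = 14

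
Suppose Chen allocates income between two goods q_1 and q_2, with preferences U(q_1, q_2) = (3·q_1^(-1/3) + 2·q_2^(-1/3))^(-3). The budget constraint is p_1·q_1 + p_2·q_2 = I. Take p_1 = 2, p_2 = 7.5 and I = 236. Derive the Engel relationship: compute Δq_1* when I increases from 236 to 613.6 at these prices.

Δq_1* = 93.1568

From the CES first-order condition, (3/2)·(q_2/q_1)^(4/3) = p_1/p_2.
Hence q_2/q_1 = ((2/3)·p_1/p_2)^(1/(4/3)), i.e. raised to the 0.75 power.
With the ratio pinned down, the budget gives q_1* = I/(p_1 + p_2·(q_2/q_1)) and q_2* = (q_2/q_1)·q_1*.
Numerically q_2/q_1 = 0.273784, so q_1* = 236/(2 + 7.5·0.273784) = 58.223.
At I' = 613.6: q_1* = 151.3798. Change: 151.3798 − 58.223 = 93.1568.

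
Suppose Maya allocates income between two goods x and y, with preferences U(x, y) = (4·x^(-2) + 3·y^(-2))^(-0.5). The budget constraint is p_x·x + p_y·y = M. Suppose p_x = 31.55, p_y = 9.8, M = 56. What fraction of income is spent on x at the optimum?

share on x = 0.7059

From the CES first-order condition, (4/3)·(y/x)^(3) = p_x/p_y.
Hence y/x = ((3/4)·p_x/p_y)^(1/(3)), i.e. raised to the 1/3 power.
Substitute y = (y/x)·x into the budget: x* = M/(p_x + p_y·(y/x)).
Numerically y/x = 1.341564, so x* = 56/(31.55 + 9.8·1.341564) = 1.2529 and y* = 1.341564·1.2529 = 1.6808.
Expenditure on x: 31.55·1.2529 = 39.5281; share = 0.7059.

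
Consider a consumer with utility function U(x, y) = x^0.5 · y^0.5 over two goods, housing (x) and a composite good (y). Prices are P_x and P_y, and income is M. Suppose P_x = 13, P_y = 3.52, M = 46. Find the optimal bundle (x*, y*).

x* = 1.7692, y* = 6.5341

The MRS is y/x. Set MRS = P_x/P_y.
So 0.5·P_y·y = 0.5·P_x·x; combined with the budget, a share 0.5 of income goes to x.
Demand: x*(P_x,P_y,M) = 0.5·M/P_x and y* = 0.5·M/P_y.
At P_x=13, P_y=3.52, M=46: x* = 0.5·46/13 = 1.7692, y* = 6.5341.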